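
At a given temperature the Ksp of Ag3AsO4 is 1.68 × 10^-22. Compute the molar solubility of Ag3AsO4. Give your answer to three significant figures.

Ag3AsO4(s) <=> 3 Ag^+(aq) + AsO4^3-(aq)
Ksp = [Ag^+]^3[AsO4^3-]
For each mole of Ag3AsO4 that dissolves: [Ag^+] = 3s, [AsO4^3-] = s.
Ksp = (3s)^3s = 27s^4
s^4 = 1.68 × 10^-22 / 27, so s = 1.58 × 10^-6 M

1.58 x 10^-6 M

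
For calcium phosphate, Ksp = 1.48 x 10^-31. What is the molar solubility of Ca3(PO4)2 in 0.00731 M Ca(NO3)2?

Ca3(PO4)2(s) <=> 3 Ca^2+(aq) + 2 PO4^3-(aq)
Ksp = [Ca^2+]^3[PO4^3-]^2
Let s = moles of Ca3(PO4)2 that dissolve per litre. [Ca^2+] = 0.00731 + 3s ≈ 0.00731, [PO4^3-] = 2s (since Ca^2+ from Ca(NO3)2 dominates).
Ksp ≈ (0.00731)^3 × (2s)^2
s = 3.08 × 10^-13 M
Check: 3s = 9.2 x 10^-13 ≪ 0.00731, so the approximation is valid.

3.08 x 10^-13 M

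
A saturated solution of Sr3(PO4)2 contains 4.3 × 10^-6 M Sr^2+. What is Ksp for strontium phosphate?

6.5 × 10^-28

Sr3(PO4)2(s) ⇌ 3 Sr^2+ + 2 PO4^3-
Stoichiometry gives [PO4^3-] = (2/3)[Sr^2+] = 2.87 × 10^-6 M.
Ksp = [Sr^2+]^3[PO4^3-]^2
Ksp = (4.3 × 10^-6)^3 × (2.87 × 10^-6)^2 = 6.5 x 10^-28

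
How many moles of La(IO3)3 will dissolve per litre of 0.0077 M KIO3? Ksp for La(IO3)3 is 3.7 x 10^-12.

s ≈ 8.1 × 10^-6 M

La(IO3)3(s) ⇌ La^3+ + 3 IO3^-
Ksp = [La^3+][IO3^-]^3
Let s = moles of La(IO3)3 that dissolve per litre. [La^3+] = s, [IO3^-] = 0.0077 + 3s ≈ 0.0077 (Ksp is small, so little additional dissolves).
Ksp ≈ s × (0.0077)^3
s = 8.1 × 10^-6 M
Check: 3s = 2.4 × 10^-5 ≪ 0.0077, so the approximation is valid.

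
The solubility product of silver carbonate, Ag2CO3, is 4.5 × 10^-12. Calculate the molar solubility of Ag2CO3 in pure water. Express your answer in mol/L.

Ag2CO3(s) ⇌ 2 Ag^+(aq) + CO3^2-(aq)
Ksp = [Ag^+]^2[CO3^2-]
With molar solubility s: [Ag^+] = 2s, [CO3^2-] = s.
So Ksp = (2s)^2 × s = 4s^3
s = (4.5 × 10^-12 / 4)^(1/3) = 1.0 × 10^-4 M

s = 1.0e-4 M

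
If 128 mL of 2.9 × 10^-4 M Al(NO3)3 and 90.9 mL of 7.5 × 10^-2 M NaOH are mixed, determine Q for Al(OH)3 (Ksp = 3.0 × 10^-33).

Q ≈ 5.1e-9

Total volume = 128 + 90.9 = 218.9 mL.
[Al^3+] = 2.9 × 10^-4 × (128/218.9) = 1.70 x 10^-4 M
[OH^-] = 7.5 × 10^-2 × (90.9/218.9) = 3.11 × 10^-2 M
Al(OH)3(s) <=> Al^3+ + 3 OH^-, so Q = [Al^3+][OH^-]^3
Q = (1.70 x 10^-4)(3.11 × 10^-2)^3 = 5.1 × 10^-9
Q > Ksp, so Al(OH)3 will precipitate.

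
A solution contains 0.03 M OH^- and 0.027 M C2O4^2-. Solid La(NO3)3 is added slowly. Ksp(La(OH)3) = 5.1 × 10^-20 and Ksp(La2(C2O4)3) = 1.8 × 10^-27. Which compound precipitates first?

La(OH)3

Each salt begins to precipitate when Q = Ksp, i.e. when [La^3+] reaches its threshold.
For La(OH)3: 5.1 × 10^-20 = (0.03)^3 × [La^3+]  ⇒  [La^3+] = 1.9 x 10^-15 M.
For La2(C2O4)3: 1.8 × 10^-27 = (0.027)^3 × [La^3+]^2  ⇒  [La^3+] = 9.6 × 10^-12 M.
The salt with the lower threshold [La^3+] precipitates first: La(OH)3.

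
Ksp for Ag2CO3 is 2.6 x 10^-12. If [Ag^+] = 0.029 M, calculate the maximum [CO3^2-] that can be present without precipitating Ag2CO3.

[CO3^2-] ≈ 3.1e-9 M

Ag2CO3(s) ⇌ 2 Ag^+(aq) + CO3^2-(aq)
Ksp = [Ag^+]^2[CO3^2-]
Precipitation begins when Q = Ksp. With [Ag^+] = 0.029 M:
2.6 x 10^-12 = (0.029)^2 × [CO3^2-]
[CO3^2-] = (2.6 x 10^-12 / 8.41 × 10^-4) = 3.1 × 10^-9 M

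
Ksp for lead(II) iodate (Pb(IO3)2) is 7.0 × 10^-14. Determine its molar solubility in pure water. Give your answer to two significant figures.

2.6e-5 M

Pb(IO3)2(s) ⇌ Pb^2+(aq) + 2 IO3^-(aq)
Ksp = [Pb^2+][IO3^-]^2
With molar solubility s: [Pb^2+] = s, [IO3^-] = 2s.
Ksp = s(2s)^2 = 4s^3
Solving, s = (7.0 × 10^-14/4)^(1/3) = 2.6 x 10^-5 M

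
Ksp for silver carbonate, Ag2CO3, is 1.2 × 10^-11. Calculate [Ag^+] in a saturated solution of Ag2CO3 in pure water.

[Ag^+] = 2.9e-4 M

Ag2CO3(s) <=> 2 Ag^+ + CO3^2-
Ksp = [Ag^+]^2[CO3^2-]
If s mol/L of Ag2CO3 dissolves, [Ag^+] = 2s and [CO3^2-] = s.
Substituting: Ksp = (2s)^2s = 4s^3
Solving, s = (1.2 × 10^-11/4)^(1/3) = 1.44 x 10^-4 M
[Ag^+] = 2s = 2.9 × 10^-4 M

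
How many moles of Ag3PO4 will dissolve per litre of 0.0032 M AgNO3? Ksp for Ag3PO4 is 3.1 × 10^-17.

Ag3PO4(s) ⇌ 3 Ag^+(aq) + PO4^3-(aq)
Ksp = [Ag^+]^3[PO4^3-]
Let s = moles of Ag3PO4 that dissolve per litre. [Ag^+] = 0.0032 + 3s ≈ 0.0032, [PO4^3-] = s (common-ion effect: Ag^+ is already 0.0032 M).
Ksp ≈ (0.0032)^3 × s
s = 9.5 × 10^-10 M
Check: 3s = 2.8 × 10^-9 ≪ 0.0032, so the approximation is valid.

9.5e-10 M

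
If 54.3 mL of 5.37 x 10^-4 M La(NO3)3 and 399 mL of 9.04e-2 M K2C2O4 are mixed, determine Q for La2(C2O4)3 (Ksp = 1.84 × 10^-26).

Total volume = 54.3 + 399 = 453.3 mL.
[La^3+] = 5.37 x 10^-4 × (54.3/453.3) = 6.433 x 10^-5 M
[C2O4^2-] = 9.04 × 10^-2 × (399/453.3) = 7.957 × 10^-2 M
La2(C2O4)3(s) <=> 2 La^3+ + 3 C2O4^2-, so Q = [La^3+]^2[C2O4^2-]^3
Q = (6.433 x 10^-5)^2(7.957 × 10^-2)^3 = 2.08 x 10^-12
Q > Ksp, so La2(C2O4)3 will precipitate.

Q = 2.08 × 10^-12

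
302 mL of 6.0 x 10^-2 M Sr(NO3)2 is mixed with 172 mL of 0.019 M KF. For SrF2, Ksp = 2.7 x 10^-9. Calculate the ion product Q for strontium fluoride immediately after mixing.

Q ≈ 1.8e-6

Total volume = 302 + 172 = 474 mL.
[Sr^2+] = 6.0 × 10^-2 × (302/474) = 3.82 × 10^-2 M
[F^-] = 1.9 × 10^-2 × (172/474) = 6.89 × 10^-3 M
SrF2(s) ⇌ Sr^2+(aq) + 2 F^-(aq), so Q = [Sr^2+][F^-]^2
Q = (3.82 × 10^-2)(6.89 x 10^-3)^2 = 1.8 x 10^-6
Q > Ksp, so SrF2 will precipitate.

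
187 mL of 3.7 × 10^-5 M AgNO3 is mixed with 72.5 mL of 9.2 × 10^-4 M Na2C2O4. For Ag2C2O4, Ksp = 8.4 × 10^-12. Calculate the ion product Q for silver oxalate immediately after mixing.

Total volume = 187 + 72.5 = 259.5 mL.
[Ag^+] = 3.7 × 10^-5 × (187/259.5) = 2.67 × 10^-5 M
[C2O4^2-] = 9.2 × 10^-4 × (72.5/259.5) = 2.57 × 10^-4 M
Ag2C2O4(s) ⇌ 2 Ag^+(aq) + C2O4^2-(aq), so Q = [Ag^+]^2[C2O4^2-]
Q = (2.67 × 10^-5)^2(2.57 × 10^-4) = 1.8 × 10^-13
Q < Ksp, so no precipitate of Ag2C2O4 forms.

1.8e-13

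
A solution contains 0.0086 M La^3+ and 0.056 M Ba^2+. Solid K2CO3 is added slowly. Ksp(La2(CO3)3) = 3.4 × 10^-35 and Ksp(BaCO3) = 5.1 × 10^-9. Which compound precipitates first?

Each salt begins to precipitate when Q = Ksp, i.e. when [CO3^2-] reaches its threshold.
For La2(CO3)3: 3.4 × 10^-35 = (0.0086)^2 × [CO3^2-]^3  ⇒  [CO3^2-] = 7.7 × 10^-11 M.
For BaCO3: 5.1 × 10^-9 = 0.056 × [CO3^2-]  ⇒  [CO3^2-] = 9.1 × 10^-8 M.
The salt with the lower threshold [CO3^2-] precipitates first: La2(CO3)3.

La2(CO3)3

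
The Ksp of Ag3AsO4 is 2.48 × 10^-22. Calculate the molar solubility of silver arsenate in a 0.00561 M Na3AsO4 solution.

Ag3AsO4(s) ⇌ 3 Ag^+ + AsO4^3-
Ksp = [Ag^+]^3[AsO4^3-]
If s mol/L dissolves here, [Ag^+] = 3s, [AsO4^3-] = 0.00561 + s ≈ 0.00561 (Ksp is small, so little additional dissolves).
Ksp ≈ (3s)^3 × 0.00561
s = 1.18 x 10^-7 M
Check: s = 1.2 × 10^-7 ≪ 0.00561, so the approximation is valid.

s ≈ 1.18e-7 M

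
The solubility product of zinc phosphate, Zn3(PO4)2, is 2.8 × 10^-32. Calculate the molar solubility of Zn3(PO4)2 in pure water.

Zn3(PO4)2(s) ⇌ 3 Zn^2+(aq) + 2 PO4^3-(aq)
Ksp = [Zn^2+]^3[PO4^3-]^2
If s mol/L of Zn3(PO4)2 dissolves, [Zn^2+] = 3s and [PO4^3-] = 2s.
So Ksp = (3s)^3 × (2s)^2 = 108s^5
s^5 = 2.8 × 10^-32 / 108, so s = 1.9 × 10^-7 M

s ≈ 1.9e-7 M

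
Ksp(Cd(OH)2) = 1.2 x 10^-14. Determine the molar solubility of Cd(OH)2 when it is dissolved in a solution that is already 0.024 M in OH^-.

2.1 x 10^-11 M

Cd(OH)2(s) <=> Cd^2+(aq) + 2 OH^-(aq)
Ksp = [Cd^2+][OH^-]^2
Let s be the molar solubility in this solution. [Cd^2+] = s, [OH^-] = 0.024 + 2s ≈ 0.024 (since the OH^- already present dominates).
Ksp ≈ s × (0.024)^2
s = 2.1 × 10^-11 M
Check: 2s = 4.2 x 10^-11 ≪ 0.024, so the approximation is valid.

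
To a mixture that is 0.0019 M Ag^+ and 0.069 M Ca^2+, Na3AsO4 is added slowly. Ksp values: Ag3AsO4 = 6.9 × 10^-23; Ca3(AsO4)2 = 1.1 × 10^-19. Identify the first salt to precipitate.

Ag3AsO4

Each salt begins to precipitate when Q = Ksp, i.e. when [AsO4^3-] reaches its threshold.
For Ag3AsO4: 6.9 × 10^-23 = (0.0019)^3 × [AsO4^3-]  ⇒  [AsO4^3-] = 1.0 × 10^-14 M.
For Ca3(AsO4)2: 1.1 × 10^-19 = (0.069)^3 × [AsO4^3-]^2  ⇒  [AsO4^3-] = 1.8 x 10^-8 M.
The salt with the lower threshold [AsO4^3-] precipitates first: Ag3AsO4.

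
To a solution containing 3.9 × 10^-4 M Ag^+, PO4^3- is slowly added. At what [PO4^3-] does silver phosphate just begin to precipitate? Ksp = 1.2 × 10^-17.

[PO4^3-] ≈ 2.0e-7 M

Ag3PO4(s) ⇌ 3 Ag^+(aq) + PO4^3-(aq)
Ksp = [Ag^+]^3[PO4^3-]
Precipitation begins when Q = Ksp. With [Ag^+] = 3.9 × 10^-4 M:
1.2 × 10^-17 = (3.9 × 10^-4)^3 × [PO4^3-]
[PO4^3-] = (1.2 × 10^-17 / 5.93 × 10^-11) = 2.0 × 10^-7 M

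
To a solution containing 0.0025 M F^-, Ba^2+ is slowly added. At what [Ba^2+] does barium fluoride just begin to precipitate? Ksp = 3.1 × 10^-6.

[Ba^2+] ≈ 5.0 x 10^-1 M

BaF2(s) <=> Ba^2+ + 2 F^-
Ksp = [Ba^2+][F^-]^2
Precipitation begins when Q = Ksp. With [F^-] = 0.0025 M:
3.1 × 10^-6 = (0.0025)^2 × [Ba^2+]
[Ba^2+] = (3.1 × 10^-6 / 6.25 × 10^-6) = 5.0 × 10^-1 M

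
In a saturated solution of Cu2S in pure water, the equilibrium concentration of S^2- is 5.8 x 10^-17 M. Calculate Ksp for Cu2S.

Cu2S(s) ⇌ 2 Cu^+(aq) + S^2-(aq)
Stoichiometry gives [Cu^+] = (2/1)[S^2-] = 1.16 × 10^-16 M.
Ksp = [Cu^+]^2[S^2-]
Ksp = (1.16 x 10^-16)^2 × 5.8 x 10^-17 = 7.8 x 10^-49

7.8 × 10^-49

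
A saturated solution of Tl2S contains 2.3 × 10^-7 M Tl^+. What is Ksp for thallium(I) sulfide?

Tl2S(s) <=> 2 Tl^+ + S^2-
Stoichiometry gives [S^2-] = (1/2)[Tl^+] = 1.15 x 10^-7 M.
Ksp = [Tl^+]^2[S^2-]
Ksp = (2.3 × 10^-7)^2 × 1.15 × 10^-7 = 6.1 × 10^-21

Ksp ≈ 6.1 × 10^-21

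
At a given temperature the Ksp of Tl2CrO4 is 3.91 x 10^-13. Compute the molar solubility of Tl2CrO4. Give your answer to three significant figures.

s ≈ 4.61e-5 M

Tl2CrO4(s) ⇌ 2 Tl^+ + CrO4^2-
Ksp = [Tl^+]^2[CrO4^2-]
With molar solubility s: [Tl^+] = 2s, [CrO4^2-] = s.
So Ksp = (2s)^2 × s = 4s^3
s^3 = 3.91 x 10^-13 / 4, so s = 4.61 × 10^-5 M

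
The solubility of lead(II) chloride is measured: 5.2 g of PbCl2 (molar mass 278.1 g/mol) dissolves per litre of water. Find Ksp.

Molar solubility s = (5.2 g/L) / (278.1 g/mol) = 1.87 x 10^-2 M.
PbCl2(s) ⇌ Pb^2+ + 2 Cl^-
If s mol/L of PbCl2 dissolves, [Pb^2+] = s and [Cl^-] = 2s.
Ksp = [Pb^2+][Cl^-]^2
So Ksp = s × (2s)^2 = 4s^3
Ksp = 4 × (1.87 × 10^-2)^3 = 2.6 × 10^-5

Ksp = 2.6 × 10^-5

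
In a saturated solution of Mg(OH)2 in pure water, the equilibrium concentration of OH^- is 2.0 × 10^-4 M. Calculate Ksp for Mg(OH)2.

4.0 × 10^-12

Mg(OH)2(s) <=> Mg^2+(aq) + 2 OH^-(aq)
Stoichiometry gives [Mg^2+] = (1/2)[OH^-] = 1.00 × 10^-4 M.
Ksp = [Mg^2+][OH^-]^2
Ksp = 1.00 × 10^-4 × (2.0 × 10^-4)^2 = 4.0 × 10^-12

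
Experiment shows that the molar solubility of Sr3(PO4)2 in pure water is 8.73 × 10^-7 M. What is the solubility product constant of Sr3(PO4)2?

Ksp ≈ 5.48 × 10^-29

Sr3(PO4)2(s) ⇌ 3 Sr^2+ + 2 PO4^3-
Let s = molar solubility. Then [Sr^2+] = 3s and [PO4^3-] = 2s.
Ksp = [Sr^2+]^3[PO4^3-]^2
So Ksp = (3s)^3 × (2s)^2 = 108s^5
Ksp = 108 × (8.73 × 10^-7)^5 = 5.48 × 10^-29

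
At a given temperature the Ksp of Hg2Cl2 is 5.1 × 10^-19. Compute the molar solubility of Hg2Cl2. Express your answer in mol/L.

s ≈ 5.0 × 10^-7 M

Hg2Cl2(s) ⇌ Hg2^2+(aq) + 2 Cl^-(aq)
Ksp = [Hg2^2+][Cl^-]^2
For each mole of Hg2Cl2 that dissolves: [Hg2^2+] = s, [Cl^-] = 2s.
Substituting: Ksp = s(2s)^2 = 4s^3
s = (5.1 × 10^-19 / 4)^(1/3) = 5.0 × 10^-7 M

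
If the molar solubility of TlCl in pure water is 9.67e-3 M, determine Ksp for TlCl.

9.35e-5

TlCl(s) ⇌ Tl^+(aq) + Cl^-(aq)
With molar solubility s: [Tl^+] = s, [Cl^-] = s.
Ksp = [Tl^+][Cl^-]
Ksp = s^2
With s = 9.67 x 10^-3: Ksp = 9.35 x 10^-5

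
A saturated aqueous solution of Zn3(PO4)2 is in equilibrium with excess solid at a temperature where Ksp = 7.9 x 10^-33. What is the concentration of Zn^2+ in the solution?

Zn3(PO4)2(s) <=> 3 Zn^2+ + 2 PO4^3-
Ksp = [Zn^2+]^3[PO4^3-]^2
With molar solubility s: [Zn^2+] = 3s, [PO4^3-] = 2s.
Ksp = (3s)^3(2s)^2 = 108s^5
s = (7.9 x 10^-33 / 108)^(1/5) = 1.49 x 10^-7 M
[Zn^2+] = 3s = 4.5 x 10^-7 M

[Zn^2+] = 4.5 × 10^-7 M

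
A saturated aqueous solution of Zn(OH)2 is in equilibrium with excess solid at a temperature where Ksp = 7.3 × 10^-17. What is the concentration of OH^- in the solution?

Zn(OH)2(s) <=> Zn^2+(aq) + 2 OH^-(aq)
Ksp = [Zn^2+][OH^-]^2
For each mole of Zn(OH)2 that dissolves: [Zn^2+] = s, [OH^-] = 2s.
So Ksp = s × (2s)^2 = 4s^3
s^3 = 7.3 × 10^-17 / 4, so s = 2.63 x 10^-6 M
[OH^-] = 2s = 5.3 × 10^-6 M

[OH^-] ≈ 5.3e-6 M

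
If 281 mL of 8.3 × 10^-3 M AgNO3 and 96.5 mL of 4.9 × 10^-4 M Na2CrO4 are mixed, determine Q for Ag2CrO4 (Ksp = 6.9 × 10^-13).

Total volume = 281 + 96.5 = 377.5 mL.
[Ag^+] = 8.3 × 10^-3 × (281/377.5) = 6.18 × 10^-3 M
[CrO4^2-] = 4.9 × 10^-4 × (96.5/377.5) = 1.25 x 10^-4 M
Ag2CrO4(s) ⇌ 2 Ag^+(aq) + CrO4^2-(aq), so Q = [Ag^+]^2[CrO4^2-]
Q = (6.18 × 10^-3)^2(1.25 × 10^-4) = 4.8 × 10^-9
Q > Ksp, so Ag2CrO4 will precipitate.

Q ≈ 4.8 × 10^-9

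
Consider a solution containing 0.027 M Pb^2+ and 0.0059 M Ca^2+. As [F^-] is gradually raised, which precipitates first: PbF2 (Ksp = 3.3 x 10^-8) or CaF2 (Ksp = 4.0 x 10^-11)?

Each salt begins to precipitate when Q = Ksp, i.e. when [F^-] reaches its threshold.
For PbF2: 3.3 x 10^-8 = 0.027 × [F^-]^2  ⇒  [F^-] = 1.1 x 10^-3 M.
For CaF2: 4.0 x 10^-11 = 0.0059 × [F^-]^2  ⇒  [F^-] = 8.2 × 10^-5 M.
The salt with the lower threshold [F^-] precipitates first: CaF2.

CaF2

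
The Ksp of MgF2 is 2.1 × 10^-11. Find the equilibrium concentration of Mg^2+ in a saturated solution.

MgF2(s) ⇌ Mg^2+ + 2 F^-
Ksp = [Mg^2+][F^-]^2
Let s = molar solubility. Then [Mg^2+] = s and [F^-] = 2s.
So Ksp = s × (2s)^2 = 4s^3
s = (2.1 × 10^-11 / 4)^(1/3) = 1.74 x 10^-4 M
[Mg^2+] = s = 1.7 x 10^-4 M

1.7 x 10^-4 M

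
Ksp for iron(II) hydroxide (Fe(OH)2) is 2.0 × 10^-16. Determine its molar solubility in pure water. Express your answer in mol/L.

Fe(OH)2(s) <=> Fe^2+ + 2 OH^-
Ksp = [Fe^2+][OH^-]^2
For each mole of Fe(OH)2 that dissolves: [Fe^2+] = s, [OH^-] = 2s.
So Ksp = s × (2s)^2 = 4s^3
Solving, s = (2.0 × 10^-16/4)^(1/3) = 3.7 × 10^-6 M

s = 3.7 x 10^-6 M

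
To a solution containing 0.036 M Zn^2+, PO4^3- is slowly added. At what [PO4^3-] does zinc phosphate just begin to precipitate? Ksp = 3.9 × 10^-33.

[PO4^3-] ≈ 9.1 × 10^-15 M

Zn3(PO4)2(s) <=> 3 Zn^2+ + 2 PO4^3-
Ksp = [Zn^2+]^3[PO4^3-]^2
Precipitation begins when Q = Ksp. With [Zn^2+] = 0.036 M:
3.9 × 10^-33 = (0.036)^3 × [PO4^3-]^2
[PO4^3-] = (3.9 × 10^-33 / 4.67 x 10^-5)^(1/2) = 9.1 × 10^-15 M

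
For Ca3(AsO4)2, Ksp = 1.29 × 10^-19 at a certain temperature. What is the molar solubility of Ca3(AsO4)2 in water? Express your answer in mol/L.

Ca3(AsO4)2(s) ⇌ 3 Ca^2+(aq) + 2 AsO4^3-(aq)
Ksp = [Ca^2+]^3[AsO4^3-]^2
Let s = molar solubility. Then [Ca^2+] = 3s and [AsO4^3-] = 2s.
Ksp = (3s)^3(2s)^2 = 108s^5
Solving, s = (1.29 × 10^-19/108)^(1/5) = 6.54 x 10^-5 M

s ≈ 6.54e-5 M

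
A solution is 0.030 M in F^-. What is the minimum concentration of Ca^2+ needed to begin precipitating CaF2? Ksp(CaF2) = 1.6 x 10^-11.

[Ca^2+] ≈ 1.8 × 10^-8 M

CaF2(s) ⇌ Ca^2+ + 2 F^-
Ksp = [Ca^2+][F^-]^2
Precipitation begins when Q = Ksp. With [F^-] = 0.030 M:
1.6 x 10^-11 = (0.030)^2 × [Ca^2+]
[Ca^2+] = (1.6 x 10^-11 / 9.00 × 10^-4) = 1.8 x 10^-8 M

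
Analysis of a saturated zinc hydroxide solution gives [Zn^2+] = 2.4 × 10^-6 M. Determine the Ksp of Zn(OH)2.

Zn(OH)2(s) <=> Zn^2+ + 2 OH^-
Stoichiometry gives [OH^-] = (2/1)[Zn^2+] = 4.80 x 10^-6 M.
Ksp = [Zn^2+][OH^-]^2
Ksp = 2.4 × 10^-6 × (4.80 × 10^-6)^2 = 5.5 x 10^-17

Ksp ≈ 5.5e-17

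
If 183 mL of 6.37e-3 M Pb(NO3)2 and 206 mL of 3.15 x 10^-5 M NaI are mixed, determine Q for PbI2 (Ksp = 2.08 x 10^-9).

8.34e-13

Total volume = 183 + 206 = 389 mL.
[Pb^2+] = 6.37 × 10^-3 × (183/389) = 2.997 x 10^-3 M
[I^-] = 3.15 x 10^-5 × (206/389) = 1.668 × 10^-5 M
PbI2(s) ⇌ Pb^2+(aq) + 2 I^-(aq), so Q = [Pb^2+][I^-]^2
Q = (2.997 × 10^-3)(1.668 × 10^-5)^2 = 8.34 × 10^-13
Q < Ksp, so no precipitate of PbI2 forms.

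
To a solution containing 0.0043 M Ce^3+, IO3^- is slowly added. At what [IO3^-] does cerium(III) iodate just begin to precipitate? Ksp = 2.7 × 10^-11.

Ce(IO3)3(s) ⇌ Ce^3+ + 3 IO3^-
Ksp = [Ce^3+][IO3^-]^3
Precipitation begins when Q = Ksp. With [Ce^3+] = 0.0043 M:
2.7 × 10^-11 = (0.0043) × [IO3^-]^3
[IO3^-] = (2.7 × 10^-11 / 4.3 × 10^-3)^(1/3) = 1.8 × 10^-3 M

[IO3^-] ≈ 1.8e-3 M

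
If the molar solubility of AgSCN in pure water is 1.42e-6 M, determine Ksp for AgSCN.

2.02e-12

AgSCN(s) ⇌ Ag^+ + SCN^-
If s mol/L of AgSCN dissolves, [Ag^+] = s and [SCN^-] = s.
Ksp = [Ag^+][SCN^-]
Ksp = s × s = s^2
With s = 1.42 x 10^-6: Ksp = 2.02 × 10^-12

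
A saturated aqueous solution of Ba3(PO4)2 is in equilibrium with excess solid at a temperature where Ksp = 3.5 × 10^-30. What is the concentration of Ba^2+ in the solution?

Ba3(PO4)2(s) ⇌ 3 Ba^2+(aq) + 2 PO4^3-(aq)
Ksp = [Ba^2+]^3[PO4^3-]^2
Let s = molar solubility. Then [Ba^2+] = 3s and [PO4^3-] = 2s.
Substituting: Ksp = (3s)^3(2s)^2 = 108s^5
s = (3.5 × 10^-30 / 108)^(1/5) = 5.04 × 10^-7 M
[Ba^2+] = 3s = 1.5 × 10^-6 M

[Ba^2+] ≈ 1.5 x 10^-6 M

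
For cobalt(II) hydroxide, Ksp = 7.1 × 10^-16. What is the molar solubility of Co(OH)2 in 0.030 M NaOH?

s ≈ 7.9 × 10^-13 M

Co(OH)2(s) ⇌ Co^2+(aq) + 2 OH^-(aq)
Ksp = [Co^2+][OH^-]^2
If s mol/L dissolves here, [Co^2+] = s, [OH^-] = 0.030 + 2s ≈ 0.030 (since OH^- from NaOH dominates).
Ksp ≈ s × (0.030)^2
s = 7.9 x 10^-13 M
Check: 2s = 1.6 × 10^-12 ≪ 0.030, so the approximation is valid.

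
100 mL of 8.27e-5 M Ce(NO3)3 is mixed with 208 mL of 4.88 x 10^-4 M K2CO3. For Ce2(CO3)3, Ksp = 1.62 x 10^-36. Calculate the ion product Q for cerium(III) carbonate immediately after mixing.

2.58 × 10^-20

Total volume = 100 + 208 = 308 mL.
[Ce^3+] = 8.27 x 10^-5 × (100/308) = 2.685 × 10^-5 M
[CO3^2-] = 4.88 x 10^-4 × (208/308) = 3.296 x 10^-4 M
Ce2(CO3)3(s) ⇌ 2 Ce^3+(aq) + 3 CO3^2-(aq), so Q = [Ce^3+]^2[CO3^2-]^3
Q = (2.685 × 10^-5)^2(3.296 x 10^-4)^3 = 2.58 × 10^-20
Q > Ksp, so Ce2(CO3)3 will precipitate.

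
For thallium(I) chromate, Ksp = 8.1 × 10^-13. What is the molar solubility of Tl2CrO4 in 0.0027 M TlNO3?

s ≈ 1.1e-7 M

Tl2CrO4(s) ⇌ 2 Tl^+ + CrO4^2-
Ksp = [Tl^+]^2[CrO4^2-]
Let s be the molar solubility in this solution. [Tl^+] = 0.0027 + 2s ≈ 0.0027, [CrO4^2-] = s (since Tl^+ from TlNO3 dominates).
Ksp ≈ (0.0027)^2 × s
s = 1.1 x 10^-7 M
Check: 2s = 2.2 × 10^-7 ≪ 0.0027, so the approximation is valid.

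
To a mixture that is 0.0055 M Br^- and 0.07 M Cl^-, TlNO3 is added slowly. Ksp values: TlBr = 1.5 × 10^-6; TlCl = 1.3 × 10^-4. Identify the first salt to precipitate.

TlBr

Precipitation of each salt starts when its ion product equals its Ksp.
For TlBr: 1.5 × 10^-6 = 0.0055 × [Tl^+]  ⇒  [Tl^+] = 2.7 × 10^-4 M.
For TlCl: 1.3 × 10^-4 = 0.07 × [Tl^+]  ⇒  [Tl^+] = 1.9 x 10^-3 M.
The salt with the lower threshold [Tl^+] precipitates first: TlBr.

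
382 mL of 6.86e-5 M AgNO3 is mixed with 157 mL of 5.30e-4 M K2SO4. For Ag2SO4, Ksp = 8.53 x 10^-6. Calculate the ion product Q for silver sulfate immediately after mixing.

Total volume = 382 + 157 = 539 mL.
[Ag^+] = 6.86 × 10^-5 × (382/539) = 4.862 × 10^-5 M
[SO4^2-] = 5.30 × 10^-4 × (157/539) = 1.544 x 10^-4 M
Ag2SO4(s) ⇌ 2 Ag^+ + SO4^2-, so Q = [Ag^+]^2[SO4^2-]
Q = (4.862 × 10^-5)^2(1.544 × 10^-4) = 3.65 × 10^-13
Q < Ksp, so no precipitate of Ag2SO4 forms.

Q ≈ 3.65 × 10^-13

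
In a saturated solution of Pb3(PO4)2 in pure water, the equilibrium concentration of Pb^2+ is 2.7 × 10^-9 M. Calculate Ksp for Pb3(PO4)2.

6.4e-44

Pb3(PO4)2(s) ⇌ 3 Pb^2+ + 2 PO4^3-
Stoichiometry gives [PO4^3-] = (2/3)[Pb^2+] = 1.80 × 10^-9 M.
Ksp = [Pb^2+]^3[PO4^3-]^2
Ksp = (2.7 × 10^-9)^3 × (1.80 × 10^-9)^2 = 6.4 × 10^-44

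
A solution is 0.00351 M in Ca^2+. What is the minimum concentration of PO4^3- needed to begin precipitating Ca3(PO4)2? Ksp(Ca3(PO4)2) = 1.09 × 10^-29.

Ca3(PO4)2(s) ⇌ 3 Ca^2+ + 2 PO4^3-
Ksp = [Ca^2+]^3[PO4^3-]^2
Precipitation begins when Q = Ksp. With [Ca^2+] = 0.00351 M:
1.09 × 10^-29 = (0.00351)^3 × [PO4^3-]^2
[PO4^3-] = (1.09 × 10^-29 / 4.324 × 10^-8)^(1/2) = 1.59 × 10^-11 M

1.59 × 10^-11 M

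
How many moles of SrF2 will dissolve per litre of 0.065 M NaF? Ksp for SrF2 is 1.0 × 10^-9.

s ≈ 2.4 × 10^-7 M

SrF2(s) ⇌ Sr^2+(aq) + 2 F^-(aq)
Ksp = [Sr^2+][F^-]^2
Let s be the molar solubility in this solution. [Sr^2+] = s, [F^-] = 0.065 + 2s ≈ 0.065 (Ksp is small, so little additional dissolves).
Ksp ≈ s × (0.065)^2
s = 2.4 × 10^-7 M
Check: 2s = 4.7 × 10^-7 ≪ 0.065, so the approximation is valid.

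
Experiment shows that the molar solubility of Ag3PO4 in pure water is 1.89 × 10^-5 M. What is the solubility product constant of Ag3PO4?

Ag3PO4(s) ⇌ 3 Ag^+ + PO4^3-
Let s = molar solubility. Then [Ag^+] = 3s and [PO4^3-] = s.
Ksp = [Ag^+]^3[PO4^3-]
Ksp = (3s)^3s = 27s^4
With s = 1.89 × 10^-5: Ksp = 3.45 × 10^-18

Ksp ≈ 3.45e-18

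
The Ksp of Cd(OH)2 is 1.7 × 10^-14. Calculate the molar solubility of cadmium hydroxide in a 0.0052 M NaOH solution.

Cd(OH)2(s) ⇌ Cd^2+(aq) + 2 OH^-(aq)
Ksp = [Cd^2+][OH^-]^2
Let s be the molar solubility in this solution. [Cd^2+] = s, [OH^-] = 0.0052 + 2s ≈ 0.0052 (common-ion effect: OH^- is already 0.0052 M).
Ksp ≈ s × (0.0052)^2
s = 6.3 x 10^-10 M
Check: 2s = 1.3 × 10^-9 ≪ 0.0052, so the approximation is valid.

s ≈ 6.3e-10 M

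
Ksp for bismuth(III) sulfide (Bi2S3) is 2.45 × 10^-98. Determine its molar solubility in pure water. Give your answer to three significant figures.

Bi2S3(s) ⇌ 2 Bi^3+ + 3 S^2-
Ksp = [Bi^3+]^2[S^2-]^3
If s mol/L of Bi2S3 dissolves, [Bi^3+] = 2s and [S^2-] = 3s.
Substituting: Ksp = (2s)^2(3s)^3 = 108s^5
s^5 = 2.45 × 10^-98 / 108, so s = 1.18 × 10^-20 M

s = 1.18e-20 M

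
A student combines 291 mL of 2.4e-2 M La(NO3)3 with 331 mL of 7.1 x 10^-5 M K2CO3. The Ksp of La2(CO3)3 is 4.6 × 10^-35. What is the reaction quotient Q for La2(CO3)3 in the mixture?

Q ≈ 6.8 × 10^-18

Total volume = 291 + 331 = 622 mL.
[La^3+] = 2.4 x 10^-2 × (291/622) = 1.12 × 10^-2 M
[CO3^2-] = 7.1 x 10^-5 × (331/622) = 3.78 × 10^-5 M
La2(CO3)3(s) ⇌ 2 La^3+ + 3 CO3^2-, so Q = [La^3+]^2[CO3^2-]^3
Q = (1.12 x 10^-2)^2(3.78 x 10^-5)^3 = 6.8 x 10^-18
Q > Ksp, so La2(CO3)3 will precipitate.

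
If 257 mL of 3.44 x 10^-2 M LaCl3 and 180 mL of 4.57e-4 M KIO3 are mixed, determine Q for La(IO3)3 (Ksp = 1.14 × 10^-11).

Total volume = 257 + 180 = 437 mL.
[La^3+] = 3.44 x 10^-2 × (257/437) = 2.023 × 10^-2 M
[IO3^-] = 4.57 × 10^-4 × (180/437) = 1.882 x 10^-4 M
La(IO3)3(s) ⇌ La^3+(aq) + 3 IO3^-(aq), so Q = [La^3+][IO3^-]^3
Q = (2.023 × 10^-2)(1.882 × 10^-4)^3 = 1.35 × 10^-13
Q < Ksp, so no precipitate of La(IO3)3 forms.

Q ≈ 1.35 × 10^-13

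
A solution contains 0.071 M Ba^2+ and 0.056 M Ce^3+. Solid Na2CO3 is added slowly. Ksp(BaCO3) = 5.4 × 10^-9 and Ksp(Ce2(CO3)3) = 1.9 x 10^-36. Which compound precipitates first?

Ce2(CO3)3

Each salt begins to precipitate when Q = Ksp, i.e. when [CO3^2-] reaches its threshold.
For BaCO3: 5.4 × 10^-9 = 0.071 × [CO3^2-]  ⇒  [CO3^2-] = 7.6 x 10^-8 M.
For Ce2(CO3)3: 1.9 x 10^-36 = (0.056)^2 × [CO3^2-]^3  ⇒  [CO3^2-] = 8.5 × 10^-12 M.
The salt with the lower threshold [CO3^2-] precipitates first: Ce2(CO3)3.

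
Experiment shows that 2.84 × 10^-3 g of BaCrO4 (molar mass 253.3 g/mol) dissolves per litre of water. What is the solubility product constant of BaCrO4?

Ksp = 1.26e-10

Molar solubility s = (2.84 × 10^-3 g/L) / (253.3 g/mol) = 1.121 × 10^-5 M.
BaCrO4(s) ⇌ Ba^2+(aq) + CrO4^2-(aq)
If s mol/L of BaCrO4 dissolves, [Ba^2+] = s and [CrO4^2-] = s.
Ksp = [Ba^2+][CrO4^2-]
Ksp = s^2
Ksp = (1.121 x 10^-5)^2 = 1.26 × 10^-10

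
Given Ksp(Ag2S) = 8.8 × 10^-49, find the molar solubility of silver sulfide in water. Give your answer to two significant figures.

Ag2S(s) ⇌ 2 Ag^+(aq) + S^2-(aq)
Ksp = [Ag^+]^2[S^2-]
Let s = molar solubility. Then [Ag^+] = 2s and [S^2-] = s.
So Ksp = (2s)^2 × s = 4s^3
Solving, s = (8.8 × 10^-49/4)^(1/3) = 6.0 × 10^-17 M

s ≈ 6.0 × 10^-17 M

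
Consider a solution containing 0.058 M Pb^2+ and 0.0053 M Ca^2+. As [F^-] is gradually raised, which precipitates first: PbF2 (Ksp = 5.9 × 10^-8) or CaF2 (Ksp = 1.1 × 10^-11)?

Each salt begins to precipitate when Q = Ksp, i.e. when [F^-] reaches its threshold.
For PbF2: 5.9 × 10^-8 = 0.058 × [F^-]^2  ⇒  [F^-] = 1.0 × 10^-3 M.
For CaF2: 1.1 × 10^-11 = 0.0053 × [F^-]^2  ⇒  [F^-] = 4.6 × 10^-5 M.
The salt with the lower threshold [F^-] precipitates first: CaF2.

CaF2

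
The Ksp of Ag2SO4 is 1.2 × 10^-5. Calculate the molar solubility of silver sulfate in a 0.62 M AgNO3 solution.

3.1e-5 M

Ag2SO4(s) ⇌ 2 Ag^+(aq) + SO4^2-(aq)
Ksp = [Ag^+]^2[SO4^2-]
Let s = moles of Ag2SO4 that dissolve per litre. [Ag^+] = 0.62 + 2s ≈ 0.62, [SO4^2-] = s (common-ion effect: Ag^+ is already 0.62 M).
Ksp ≈ (0.62)^2 × s
s = 3.1 × 10^-5 M
Check: 2s = 6.2 x 10^-5 ≪ 0.62, so the approximation is valid.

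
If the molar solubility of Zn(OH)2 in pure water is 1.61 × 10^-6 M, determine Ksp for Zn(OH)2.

Zn(OH)2(s) ⇌ Zn^2+ + 2 OH^-
For each mole of Zn(OH)2 that dissolves: [Zn^2+] = s, [OH^-] = 2s.
Ksp = [Zn^2+][OH^-]^2
Substituting: Ksp = s(2s)^2 = 4s^3
Ksp = 4 × (1.61 x 10^-6)^3 = 1.67 × 10^-17

Ksp = 1.67e-17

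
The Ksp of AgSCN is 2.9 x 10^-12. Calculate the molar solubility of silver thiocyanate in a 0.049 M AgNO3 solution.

5.9 x 10^-11 M

AgSCN(s) <=> Ag^+ + SCN^-
Ksp = [Ag^+][SCN^-]
Let s be the molar solubility in this solution. [Ag^+] = 0.049 + s ≈ 0.049, [SCN^-] = s (Ksp is small, so little additional dissolves).
Ksp ≈ 0.049 × s
s = 5.9 x 10^-11 M
Check: s = 5.9 × 10^-11 ≪ 0.049, so the approximation is valid.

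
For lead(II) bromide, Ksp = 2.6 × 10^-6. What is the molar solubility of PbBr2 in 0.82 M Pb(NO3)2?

8.9e-4 M

PbBr2(s) ⇌ Pb^2+(aq) + 2 Br^-(aq)
Ksp = [Pb^2+][Br^-]^2
If s mol/L dissolves here, [Pb^2+] = 0.82 + s ≈ 0.82, [Br^-] = 2s (Ksp is small, so little additional dissolves).
Ksp ≈ 0.82 × (2s)^2
s = 8.9 × 10^-4 M
Check: s = 8.9 × 10^-4 ≪ 0.82, so the approximation is valid.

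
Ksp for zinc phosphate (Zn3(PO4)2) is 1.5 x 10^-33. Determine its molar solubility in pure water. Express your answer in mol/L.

s = 1.1 × 10^-7 M

Zn3(PO4)2(s) <=> 3 Zn^2+(aq) + 2 PO4^3-(aq)
Ksp = [Zn^2+]^3[PO4^3-]^2
With molar solubility s: [Zn^2+] = 3s, [PO4^3-] = 2s.
Substituting: Ksp = (3s)^3(2s)^2 = 108s^5
s = (1.5 x 10^-33 / 108)^(1/5) = 1.1 x 10^-7 M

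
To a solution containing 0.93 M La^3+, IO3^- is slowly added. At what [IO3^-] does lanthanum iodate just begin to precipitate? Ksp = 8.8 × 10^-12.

[IO3^-] ≈ 2.1 x 10^-4 M

La(IO3)3(s) ⇌ La^3+ + 3 IO3^-
Ksp = [La^3+][IO3^-]^3
Precipitation begins when Q = Ksp. With [La^3+] = 0.93 M:
8.8 × 10^-12 = (0.93) × [IO3^-]^3
[IO3^-] = (8.8 × 10^-12 / 9.3 x 10^-1)^(1/3) = 2.1 × 10^-4 M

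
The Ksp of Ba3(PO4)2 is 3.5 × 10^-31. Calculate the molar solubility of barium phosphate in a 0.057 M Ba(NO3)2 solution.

Ba3(PO4)2(s) ⇌ 3 Ba^2+(aq) + 2 PO4^3-(aq)
Ksp = [Ba^2+]^3[PO4^3-]^2
If s mol/L dissolves here, [Ba^2+] = 0.057 + 3s ≈ 0.057, [PO4^3-] = 2s (Ksp is small, so little additional dissolves).
Ksp ≈ (0.057)^3 × (2s)^2
s = 2.2 x 10^-14 M
Check: 3s = 6.5 × 10^-14 ≪ 0.057, so the approximation is valid.

s = 2.2e-14 M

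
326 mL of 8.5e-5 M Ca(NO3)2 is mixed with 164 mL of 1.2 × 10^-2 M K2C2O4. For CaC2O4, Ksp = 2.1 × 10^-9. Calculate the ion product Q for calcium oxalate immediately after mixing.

Total volume = 326 + 164 = 490 mL.
[Ca^2+] = 8.5 x 10^-5 × (326/490) = 5.66 × 10^-5 M
[C2O4^2-] = 1.2 x 10^-2 × (164/490) = 4.02 x 10^-3 M
CaC2O4(s) ⇌ Ca^2+(aq) + C2O4^2-(aq), so Q = [Ca^2+][C2O4^2-]
Q = (5.66 x 10^-5)(4.02 × 10^-3) = 2.3 x 10^-7
Q > Ksp, so CaC2O4 will precipitate.

Q = 2.3e-7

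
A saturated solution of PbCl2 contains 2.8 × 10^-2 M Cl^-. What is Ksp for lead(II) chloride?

PbCl2(s) ⇌ Pb^2+(aq) + 2 Cl^-(aq)
Stoichiometry gives [Pb^2+] = (1/2)[Cl^-] = 1.40 x 10^-2 M.
Ksp = [Pb^2+][Cl^-]^2
Ksp = 1.40 × 10^-2 × (2.8 × 10^-2)^2 = 1.1 × 10^-5

Ksp = 1.1e-5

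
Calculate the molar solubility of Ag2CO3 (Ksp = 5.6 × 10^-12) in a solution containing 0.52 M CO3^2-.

s ≈ 1.6 × 10^-6 M

Ag2CO3(s) ⇌ 2 Ag^+ + CO3^2-
Ksp = [Ag^+]^2[CO3^2-]
If s mol/L dissolves here, [Ag^+] = 2s, [CO3^2-] = 0.52 + s ≈ 0.52 (common-ion effect: CO3^2- is already 0.52 M).
Ksp ≈ (2s)^2 × 0.52
s = 1.6 x 10^-6 M
Check: s = 1.6 × 10^-6 ≪ 0.52, so the approximation is valid.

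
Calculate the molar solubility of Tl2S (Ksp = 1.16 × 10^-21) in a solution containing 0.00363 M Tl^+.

s ≈ 8.80e-17 M

Tl2S(s) ⇌ 2 Tl^+(aq) + S^2-(aq)
Ksp = [Tl^+]^2[S^2-]
Let s be the molar solubility in this solution. [Tl^+] = 0.00363 + 2s ≈ 0.00363, [S^2-] = s (common-ion effect: Tl^+ is already 0.00363 M).
Ksp ≈ (0.00363)^2 × s
s = 8.80 x 10^-17 M
Check: 2s = 1.8 × 10^-16 ≪ 0.00363, so the approximation is valid.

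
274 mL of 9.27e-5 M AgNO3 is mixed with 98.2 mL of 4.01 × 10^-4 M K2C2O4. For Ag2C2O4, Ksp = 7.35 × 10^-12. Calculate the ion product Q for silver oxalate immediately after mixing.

4.93e-13

Total volume = 274 + 98.2 = 372.2 mL.
[Ag^+] = 9.27 x 10^-5 × (274/372.2) = 6.824 × 10^-5 M
[C2O4^2-] = 4.01 × 10^-4 × (98.2/372.2) = 1.058 × 10^-4 M
Ag2C2O4(s) ⇌ 2 Ag^+(aq) + C2O4^2-(aq), so Q = [Ag^+]^2[C2O4^2-]
Q = (6.824 x 10^-5)^2(1.058 x 10^-4) = 4.93 × 10^-13
Q < Ksp, so no precipitate of Ag2C2O4 forms.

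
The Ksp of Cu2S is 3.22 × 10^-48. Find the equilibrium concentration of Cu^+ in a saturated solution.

[Cu^+] ≈ 1.86 × 10^-16 M

Cu2S(s) ⇌ 2 Cu^+(aq) + S^2-(aq)
Ksp = [Cu^+]^2[S^2-]
With molar solubility s: [Cu^+] = 2s, [S^2-] = s.
Substituting: Ksp = (2s)^2s = 4s^3
s = (3.22 × 10^-48 / 4)^(1/3) = 9.302 × 10^-17 M
[Cu^+] = 2s = 1.86 x 10^-16 M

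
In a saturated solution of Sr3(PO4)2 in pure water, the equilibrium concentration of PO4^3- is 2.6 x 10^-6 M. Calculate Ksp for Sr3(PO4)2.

Ksp ≈ 4.0e-28

Sr3(PO4)2(s) ⇌ 3 Sr^2+ + 2 PO4^3-
Stoichiometry gives [Sr^2+] = (3/2)[PO4^3-] = 3.90 × 10^-6 M.
Ksp = [Sr^2+]^3[PO4^3-]^2
Ksp = (3.90 × 10^-6)^3 × (2.6 x 10^-6)^2 = 4.0 x 10^-28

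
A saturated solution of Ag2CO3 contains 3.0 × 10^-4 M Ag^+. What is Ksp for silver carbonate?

Ag2CO3(s) ⇌ 2 Ag^+(aq) + CO3^2-(aq)
Stoichiometry gives [CO3^2-] = (1/2)[Ag^+] = 1.50 x 10^-4 M.
Ksp = [Ag^+]^2[CO3^2-]
Ksp = (3.0 × 10^-4)^2 × 1.50 x 10^-4 = 1.4 × 10^-11

1.4 x 10^-11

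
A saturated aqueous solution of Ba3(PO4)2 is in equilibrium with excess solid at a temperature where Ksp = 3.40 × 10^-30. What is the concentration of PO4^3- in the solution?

Ba3(PO4)2(s) ⇌ 3 Ba^2+(aq) + 2 PO4^3-(aq)
Ksp = [Ba^2+]^3[PO4^3-]^2
Let s = molar solubility. Then [Ba^2+] = 3s and [PO4^3-] = 2s.
Ksp = (3s)^3(2s)^2 = 108s^5
s = (3.40 × 10^-30 / 108)^(1/5) = 5.007 x 10^-7 M
[PO4^3-] = 2s = 1.00 × 10^-6 M

1.00 x 10^-6 M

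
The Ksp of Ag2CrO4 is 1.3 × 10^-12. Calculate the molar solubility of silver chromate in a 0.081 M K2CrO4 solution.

Ag2CrO4(s) <=> 2 Ag^+ + CrO4^2-
Ksp = [Ag^+]^2[CrO4^2-]
Let s = moles of Ag2CrO4 that dissolve per litre. [Ag^+] = 2s, [CrO4^2-] = 0.081 + s ≈ 0.081 (common-ion effect: CrO4^2- is already 0.081 M).
Ksp ≈ (2s)^2 × 0.081
s = 2.0 × 10^-6 M
Check: s = 2.0 × 10^-6 ≪ 0.081, so the approximation is valid.

s ≈ 2.0 × 10^-6 M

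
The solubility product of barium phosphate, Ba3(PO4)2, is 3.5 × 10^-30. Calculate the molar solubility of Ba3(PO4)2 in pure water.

Ba3(PO4)2(s) <=> 3 Ba^2+ + 2 PO4^3-
Ksp = [Ba^2+]^3[PO4^3-]^2
For each mole of Ba3(PO4)2 that dissolves: [Ba^2+] = 3s, [PO4^3-] = 2s.
Ksp = (3s)^3(2s)^2 = 108s^5
s^5 = 3.5 × 10^-30 / 108, so s = 5.0 × 10^-7 M

5.0e-7 M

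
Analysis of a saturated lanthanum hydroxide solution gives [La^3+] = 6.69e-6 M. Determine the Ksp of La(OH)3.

Ksp ≈ 5.41 x 10^-20

La(OH)3(s) <=> La^3+(aq) + 3 OH^-(aq)
Stoichiometry gives [OH^-] = (3/1)[La^3+] = 2.007 x 10^-5 M.
Ksp = [La^3+][OH^-]^3
Ksp = 6.69 × 10^-6 × (2.007 × 10^-5)^3 = 5.41 × 10^-20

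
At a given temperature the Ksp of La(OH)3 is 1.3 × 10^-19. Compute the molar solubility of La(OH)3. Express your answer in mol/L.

8.3 × 10^-6 M

La(OH)3(s) ⇌ La^3+(aq) + 3 OH^-(aq)
Ksp = [La^3+][OH^-]^3
If s mol/L of La(OH)3 dissolves, [La^3+] = s and [OH^-] = 3s.
Ksp = s(3s)^3 = 27s^4
s = (1.3 × 10^-19 / 27)^(1/4) = 8.3 x 10^-6 M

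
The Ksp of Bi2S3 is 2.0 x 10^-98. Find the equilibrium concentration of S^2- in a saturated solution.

Bi2S3(s) ⇌ 2 Bi^3+(aq) + 3 S^2-(aq)
Ksp = [Bi^3+]^2[S^2-]^3
If s mol/L of Bi2S3 dissolves, [Bi^3+] = 2s and [S^2-] = 3s.
So Ksp = (2s)^2 × (3s)^3 = 108s^5
s = (2.0 x 10^-98 / 108)^(1/5) = 1.13 × 10^-20 M
[S^2-] = 3s = 3.4 × 10^-20 M

3.4 × 10^-20 M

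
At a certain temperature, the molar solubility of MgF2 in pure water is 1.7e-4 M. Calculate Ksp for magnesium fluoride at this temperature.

MgF2(s) ⇌ Mg^2+ + 2 F^-
Let s = molar solubility. Then [Mg^2+] = s and [F^-] = 2s.
Ksp = [Mg^2+][F^-]^2
Substituting: Ksp = s(2s)^2 = 4s^3
With s = 1.7 x 10^-4: Ksp = 2.0 x 10^-11

Ksp ≈ 2.0 × 10^-11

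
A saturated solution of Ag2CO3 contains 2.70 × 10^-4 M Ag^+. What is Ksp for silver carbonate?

Ksp ≈ 9.84 x 10^-12

Ag2CO3(s) <=> 2 Ag^+(aq) + CO3^2-(aq)
Stoichiometry gives [CO3^2-] = (1/2)[Ag^+] = 1.350 × 10^-4 M.
Ksp = [Ag^+]^2[CO3^2-]
Ksp = (2.70 x 10^-4)^2 × 1.350 x 10^-4 = 9.84 × 10^-12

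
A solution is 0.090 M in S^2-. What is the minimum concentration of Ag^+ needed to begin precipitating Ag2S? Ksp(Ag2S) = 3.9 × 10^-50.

Ag2S(s) <=> 2 Ag^+(aq) + S^2-(aq)
Ksp = [Ag^+]^2[S^2-]
Precipitation begins when Q = Ksp. With [S^2-] = 0.090 M:
3.9 × 10^-50 = (0.090) × [Ag^+]^2
[Ag^+] = (3.9 × 10^-50 / 9.0 × 10^-2)^(1/2) = 6.6 × 10^-25 M

[Ag^+] = 6.6e-25 M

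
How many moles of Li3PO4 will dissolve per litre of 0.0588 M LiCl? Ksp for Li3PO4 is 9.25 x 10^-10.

s ≈ 4.55e-6 M

Li3PO4(s) <=> 3 Li^+ + PO4^3-
Ksp = [Li^+]^3[PO4^3-]
Let s be the molar solubility in this solution. [Li^+] = 0.0588 + 3s ≈ 0.0588, [PO4^3-] = s (Ksp is small, so little additional dissolves).
Ksp ≈ (0.0588)^3 × s
s = 4.55 × 10^-6 M
Check: 3s = 1.4 × 10^-5 ≪ 0.0588, so the approximation is valid.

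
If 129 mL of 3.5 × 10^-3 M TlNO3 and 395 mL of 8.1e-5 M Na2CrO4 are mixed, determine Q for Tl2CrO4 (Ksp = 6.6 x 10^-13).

Total volume = 129 + 395 = 524 mL.
[Tl^+] = 3.5 x 10^-3 × (129/524) = 8.62 x 10^-4 M
[CrO4^2-] = 8.1 × 10^-5 × (395/524) = 6.11 × 10^-5 M
Tl2CrO4(s) ⇌ 2 Tl^+(aq) + CrO4^2-(aq), so Q = [Tl^+]^2[CrO4^2-]
Q = (8.62 × 10^-4)^2(6.11 x 10^-5) = 4.5 × 10^-11
Q > Ksp, so Tl2CrO4 will precipitate.

4.5 × 10^-11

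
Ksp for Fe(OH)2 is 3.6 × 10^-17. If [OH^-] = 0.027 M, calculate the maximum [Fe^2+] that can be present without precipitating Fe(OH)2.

Fe(OH)2(s) ⇌ Fe^2+(aq) + 2 OH^-(aq)
Ksp = [Fe^2+][OH^-]^2
Precipitation begins when Q = Ksp. With [OH^-] = 0.027 M:
3.6 × 10^-17 = (0.027)^2 × [Fe^2+]
[Fe^2+] = (3.6 × 10^-17 / 7.29 × 10^-4) = 4.9 x 10^-14 M

[Fe^2+] = 4.9 x 10^-14 M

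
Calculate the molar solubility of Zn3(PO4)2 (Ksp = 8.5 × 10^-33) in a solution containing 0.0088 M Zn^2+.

Zn3(PO4)2(s) <=> 3 Zn^2+ + 2 PO4^3-
Ksp = [Zn^2+]^3[PO4^3-]^2
If s mol/L dissolves here, [Zn^2+] = 0.0088 + 3s ≈ 0.0088, [PO4^3-] = 2s (common-ion effect: Zn^2+ is already 0.0088 M).
Ksp ≈ (0.0088)^3 × (2s)^2
s = 5.6 × 10^-14 M
Check: 3s = 1.7 × 10^-13 ≪ 0.0088, so the approximation is valid.

s = 5.6 × 10^-14 M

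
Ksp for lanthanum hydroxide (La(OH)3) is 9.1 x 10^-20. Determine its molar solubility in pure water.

La(OH)3(s) <=> La^3+(aq) + 3 OH^-(aq)
Ksp = [La^3+][OH^-]^3
For each mole of La(OH)3 that dissolves: [La^3+] = s, [OH^-] = 3s.
Ksp = s(3s)^3 = 27s^4
Solving, s = (9.1 x 10^-20/27)^(1/4) = 7.6 × 10^-6 M

s = 7.6 × 10^-6 M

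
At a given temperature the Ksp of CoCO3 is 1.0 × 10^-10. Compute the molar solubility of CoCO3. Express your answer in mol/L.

s ≈ 1.0 × 10^-5 M

CoCO3(s) ⇌ Co^2+ + CO3^2-
Ksp = [Co^2+][CO3^2-]
Let s = molar solubility. Then [Co^2+] = s and [CO3^2-] = s.
Ksp = (s)(s) = s^2
s = (1.0 × 10^-10)^(1/2) = 1.0 x 10^-5 M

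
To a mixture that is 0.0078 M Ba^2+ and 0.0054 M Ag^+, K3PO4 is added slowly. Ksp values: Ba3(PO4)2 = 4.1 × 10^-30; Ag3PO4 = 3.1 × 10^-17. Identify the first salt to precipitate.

Ba3(PO4)2

Precipitation of each salt starts when its ion product equals its Ksp.
For Ba3(PO4)2: 4.1 × 10^-30 = (0.0078)^3 × [PO4^3-]^2  ⇒  [PO4^3-] = 2.9 × 10^-12 M.
For Ag3PO4: 3.1 × 10^-17 = (0.0054)^3 × [PO4^3-]  ⇒  [PO4^3-] = 2.0 × 10^-10 M.
The salt with the lower threshold [PO4^3-] precipitates first: Ba3(PO4)2.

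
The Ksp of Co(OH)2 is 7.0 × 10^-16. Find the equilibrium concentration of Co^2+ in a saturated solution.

[Co^2+] = 5.6 × 10^-6 M

Co(OH)2(s) ⇌ Co^2+ + 2 OH^-
Ksp = [Co^2+][OH^-]^2
If s mol/L of Co(OH)2 dissolves, [Co^2+] = s and [OH^-] = 2s.
Substituting: Ksp = s(2s)^2 = 4s^3
s = (7.0 × 10^-16 / 4)^(1/3) = 5.59 x 10^-6 M
[Co^2+] = s = 5.6 × 10^-6 M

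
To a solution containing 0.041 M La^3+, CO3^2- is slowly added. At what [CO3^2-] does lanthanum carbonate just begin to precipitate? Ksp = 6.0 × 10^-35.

[CO3^2-] ≈ 3.3 × 10^-11 M

La2(CO3)3(s) <=> 2 La^3+(aq) + 3 CO3^2-(aq)
Ksp = [La^3+]^2[CO3^2-]^3
Precipitation begins when Q = Ksp. With [La^3+] = 0.041 M:
6.0 × 10^-35 = (0.041)^2 × [CO3^2-]^3
[CO3^2-] = (6.0 × 10^-35 / 1.68 × 10^-3)^(1/3) = 3.3 × 10^-11 M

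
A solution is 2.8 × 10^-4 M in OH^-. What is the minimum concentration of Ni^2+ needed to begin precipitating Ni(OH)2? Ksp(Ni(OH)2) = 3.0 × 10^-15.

3.8e-8 M

Ni(OH)2(s) ⇌ Ni^2+ + 2 OH^-
Ksp = [Ni^2+][OH^-]^2
Precipitation begins when Q = Ksp. With [OH^-] = 2.8 × 10^-4 M:
3.0 × 10^-15 = (2.8 × 10^-4)^2 × [Ni^2+]
[Ni^2+] = (3.0 × 10^-15 / 7.84 x 10^-8) = 3.8 × 10^-8 M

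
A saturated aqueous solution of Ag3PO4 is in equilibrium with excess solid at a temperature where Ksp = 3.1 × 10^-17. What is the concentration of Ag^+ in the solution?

[Ag^+] ≈ 9.8 x 10^-5 M

Ag3PO4(s) <=> 3 Ag^+ + PO4^3-
Ksp = [Ag^+]^3[PO4^3-]
Let s = molar solubility. Then [Ag^+] = 3s and [PO4^3-] = s.
Substituting: Ksp = (3s)^3s = 27s^4
Solving, s = (3.1 × 10^-17/27)^(1/4) = 3.27 x 10^-5 M
[Ag^+] = 3s = 9.8 x 10^-5 M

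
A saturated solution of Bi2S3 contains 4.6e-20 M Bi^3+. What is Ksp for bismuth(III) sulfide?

7.0 × 10^-97

Bi2S3(s) ⇌ 2 Bi^3+ + 3 S^2-
Stoichiometry gives [S^2-] = (3/2)[Bi^3+] = 6.90 × 10^-20 M.
Ksp = [Bi^3+]^2[S^2-]^3
Ksp = (4.6 × 10^-20)^2 × (6.90 × 10^-20)^3 = 7.0 × 10^-97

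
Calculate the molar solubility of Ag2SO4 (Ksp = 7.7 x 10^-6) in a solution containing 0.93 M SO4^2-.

1.4 × 10^-3 M

Ag2SO4(s) ⇌ 2 Ag^+(aq) + SO4^2-(aq)
Ksp = [Ag^+]^2[SO4^2-]
Let s be the molar solubility in this solution. [Ag^+] = 2s, [SO4^2-] = 0.93 + s ≈ 0.93 (common-ion effect: SO4^2- is already 0.93 M).
Ksp ≈ (2s)^2 × 0.93
s = 1.4 × 10^-3 M
Check: s = 1.4 x 10^-3 ≪ 0.93, so the approximation is valid.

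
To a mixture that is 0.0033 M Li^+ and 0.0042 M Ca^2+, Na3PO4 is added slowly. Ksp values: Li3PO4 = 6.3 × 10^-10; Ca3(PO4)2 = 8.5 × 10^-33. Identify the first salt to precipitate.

Ca3(PO4)2

Precipitation of each salt starts when its ion product equals its Ksp.
For Li3PO4: 6.3 × 10^-10 = (0.0033)^3 × [PO4^3-]  ⇒  [PO4^3-] = 1.8 x 10^-2 M.
For Ca3(PO4)2: 8.5 × 10^-33 = (0.0042)^3 × [PO4^3-]^2  ⇒  [PO4^3-] = 3.4 x 10^-13 M.
The salt with the lower threshold [PO4^3-] precipitates first: Ca3(PO4)2.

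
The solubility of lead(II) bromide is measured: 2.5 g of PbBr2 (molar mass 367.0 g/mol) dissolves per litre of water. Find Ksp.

Molar solubility s = (2.5 g/L) / (367.0 g/mol) = 6.81 × 10^-3 M.
PbBr2(s) ⇌ Pb^2+(aq) + 2 Br^-(aq)
Let s = molar solubility. Then [Pb^2+] = s and [Br^-] = 2s.
Ksp = [Pb^2+][Br^-]^2
Ksp = s(2s)^2 = 4s^3
Ksp = 4 × (6.81 × 10^-3)^3 = 1.3 × 10^-6

1.3 × 10^-6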